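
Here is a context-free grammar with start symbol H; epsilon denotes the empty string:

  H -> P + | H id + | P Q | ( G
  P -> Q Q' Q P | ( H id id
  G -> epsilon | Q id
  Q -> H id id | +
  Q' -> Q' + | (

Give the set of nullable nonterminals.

{ G }

Directly nullable (have an epsilon-production): G.
No other nonterminal has a production whose RHS symbols are all nullable.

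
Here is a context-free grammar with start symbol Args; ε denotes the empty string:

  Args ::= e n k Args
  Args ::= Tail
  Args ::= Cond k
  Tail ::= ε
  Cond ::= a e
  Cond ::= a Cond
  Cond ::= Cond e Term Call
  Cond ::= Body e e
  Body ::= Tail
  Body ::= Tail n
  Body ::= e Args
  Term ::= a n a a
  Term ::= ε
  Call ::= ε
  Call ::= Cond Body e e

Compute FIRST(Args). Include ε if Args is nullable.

Args ::= e n k Args contributes {e}.
From Args ::= Tail: add FIRST(Tail) = { ε } (including ε since Tail is nullable).
From Args ::= Cond k: add FIRST(Cond) = { a, e, n }.
Union: FIRST(Args) = { a, e, n, ε }.

{ a, e, n, ε }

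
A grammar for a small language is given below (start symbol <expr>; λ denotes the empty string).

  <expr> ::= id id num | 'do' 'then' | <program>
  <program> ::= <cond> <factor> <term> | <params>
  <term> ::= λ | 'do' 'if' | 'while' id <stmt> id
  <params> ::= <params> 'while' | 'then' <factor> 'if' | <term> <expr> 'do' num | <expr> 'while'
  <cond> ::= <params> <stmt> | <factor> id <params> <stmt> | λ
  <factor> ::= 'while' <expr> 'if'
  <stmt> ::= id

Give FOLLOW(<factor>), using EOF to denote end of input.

In <program> ::= <cond> <factor> <term>: add FIRST(<term>)\{λ} = { 'do', 'while' }.
  Since <term> is nullable, also add FOLLOW(<program>) = { EOF, 'do', 'if', 'while' }.
In <params> ::= 'then' <factor> 'if': add FIRST('if') = { 'if' }.
In <cond> ::= <factor> id <params> <stmt>: add FIRST(id <params> <stmt>) = { id }.
Union: FOLLOW(<factor>) = { EOF, 'do', 'if', 'while', id }.

{ EOF, 'do', 'if', 'while', id }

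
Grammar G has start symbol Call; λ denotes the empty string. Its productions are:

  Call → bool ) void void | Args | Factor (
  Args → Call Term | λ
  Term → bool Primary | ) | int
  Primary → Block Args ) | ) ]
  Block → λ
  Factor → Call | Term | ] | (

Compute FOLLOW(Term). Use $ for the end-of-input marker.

In Args → Call Term: Term is at the end, add FOLLOW(Args) = { $, (, ), bool, int }.
In Factor → Term: Term is at the end, add FOLLOW(Factor) = { ( }.
Union: FOLLOW(Term) = { $, (, ), bool, int }.

{ $, (, ), bool, int }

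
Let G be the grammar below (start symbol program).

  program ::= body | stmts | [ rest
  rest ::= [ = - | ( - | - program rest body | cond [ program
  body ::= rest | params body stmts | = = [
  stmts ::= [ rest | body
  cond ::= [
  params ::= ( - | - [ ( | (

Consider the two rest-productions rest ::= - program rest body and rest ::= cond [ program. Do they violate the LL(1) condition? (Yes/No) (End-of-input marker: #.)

No

FIRST(- program rest body) = { - } and FIRST(cond [ program) = { [ }.
The FIRST sets are disjoint and neither alternative is nullable — no conflict.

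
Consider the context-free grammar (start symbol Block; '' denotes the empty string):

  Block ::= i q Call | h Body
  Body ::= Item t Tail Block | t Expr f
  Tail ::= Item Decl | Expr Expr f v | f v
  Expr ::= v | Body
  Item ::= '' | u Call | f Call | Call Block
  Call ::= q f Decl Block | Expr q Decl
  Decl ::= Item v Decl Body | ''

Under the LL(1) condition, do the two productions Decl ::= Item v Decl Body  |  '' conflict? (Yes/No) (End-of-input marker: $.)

FIRST(Item v Decl Body) = { f, q, t, u, v } and FIRST('') = { '' }.
The second alternative is nullable and FOLLOW(Decl) = { $, f, h, i, q, t, u, v } shares f with FIRST of the first — conflict.

Yes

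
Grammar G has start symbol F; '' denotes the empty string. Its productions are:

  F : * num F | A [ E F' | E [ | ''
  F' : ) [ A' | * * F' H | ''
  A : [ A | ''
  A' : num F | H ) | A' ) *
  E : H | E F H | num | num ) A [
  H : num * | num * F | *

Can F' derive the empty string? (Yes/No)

Yes

F' has an ''-production, so F' ⇒ ''.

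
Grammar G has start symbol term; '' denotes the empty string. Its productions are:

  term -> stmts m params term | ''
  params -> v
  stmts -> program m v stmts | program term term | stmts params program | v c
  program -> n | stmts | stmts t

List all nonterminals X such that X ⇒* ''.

Directly nullable (have an ''-production): term.
No other nonterminal has a production whose RHS symbols are all nullable.

{ term }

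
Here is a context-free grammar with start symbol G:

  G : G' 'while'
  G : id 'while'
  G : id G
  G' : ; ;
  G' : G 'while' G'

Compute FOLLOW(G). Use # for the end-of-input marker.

G is the start symbol, so # ∈ FOLLOW(G).
In G : id G: G is at the end, add FOLLOW(G) = { #, 'while' }.
In G' : G 'while' G': add FIRST('while' G') = { 'while' }.
Union: FOLLOW(G) = { #, 'while' }.

{ #, 'while' }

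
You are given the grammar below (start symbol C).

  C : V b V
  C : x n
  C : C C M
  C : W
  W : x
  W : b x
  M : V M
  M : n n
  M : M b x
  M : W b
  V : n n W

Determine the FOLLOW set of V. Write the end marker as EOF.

{ EOF, b, n, x }

In C : V b V: add FIRST(b V) = { b }.
In C : V b V: V is at the end, add FOLLOW(C) = { EOF, b, n, x }.
In M : V M: add FIRST(M) = { b, n, x }.
Union: FOLLOW(V) = { EOF, b, n, x }.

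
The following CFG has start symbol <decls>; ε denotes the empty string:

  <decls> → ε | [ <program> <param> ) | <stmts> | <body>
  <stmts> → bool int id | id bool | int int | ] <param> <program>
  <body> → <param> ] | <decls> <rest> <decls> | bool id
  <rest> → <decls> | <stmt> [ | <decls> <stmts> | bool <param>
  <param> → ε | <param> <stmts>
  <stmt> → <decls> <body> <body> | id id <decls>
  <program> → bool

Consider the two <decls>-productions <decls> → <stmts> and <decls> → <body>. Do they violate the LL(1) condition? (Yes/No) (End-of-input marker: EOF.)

FIRST(<stmts>) = { ], bool, id, int } and FIRST(<body>) = { [, ], bool, id, int, ε }.
Both contain ], so the two alternatives are not disjoint — LL(1) conflict.

Yes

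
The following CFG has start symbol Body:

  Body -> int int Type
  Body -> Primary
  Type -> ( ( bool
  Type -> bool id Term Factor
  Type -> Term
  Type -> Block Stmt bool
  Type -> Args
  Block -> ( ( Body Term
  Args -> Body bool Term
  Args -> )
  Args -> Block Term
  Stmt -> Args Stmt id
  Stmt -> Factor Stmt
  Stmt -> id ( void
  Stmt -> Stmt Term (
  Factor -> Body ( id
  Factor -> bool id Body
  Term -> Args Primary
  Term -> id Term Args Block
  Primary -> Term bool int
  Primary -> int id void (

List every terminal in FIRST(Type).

Type -> ( ( bool contributes {(}.
Type -> bool id Term Factor contributes {bool}.
From Type -> Term: add FIRST(Term) = { (, ), id, int }.
From Type -> Block Stmt bool: add FIRST(Block) = { ( }.
From Type -> Args: add FIRST(Args) = { (, ), id, int }.
Union: FIRST(Type) = { (, ), bool, id, int }.

{ (, ), bool, id, int }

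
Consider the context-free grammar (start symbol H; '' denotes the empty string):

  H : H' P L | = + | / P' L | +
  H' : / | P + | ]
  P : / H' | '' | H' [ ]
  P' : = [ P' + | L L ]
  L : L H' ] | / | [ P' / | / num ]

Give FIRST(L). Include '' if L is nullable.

{ /, [ }

From L : L H' ]: add FIRST(L) = { /, [ }.
L : / contributes {/}.
L : [ P' / contributes {[}.
L : / num ] contributes {/}.
Union: FIRST(L) = { /, [ }.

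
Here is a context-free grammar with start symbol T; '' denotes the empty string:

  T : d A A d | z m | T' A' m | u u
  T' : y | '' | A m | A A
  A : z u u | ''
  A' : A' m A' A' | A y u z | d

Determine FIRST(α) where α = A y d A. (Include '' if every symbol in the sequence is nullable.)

{ y, z }

Add FIRST(A)\{''} = { z }; A is nullable, continue.
y is a terminal; add {y} and stop.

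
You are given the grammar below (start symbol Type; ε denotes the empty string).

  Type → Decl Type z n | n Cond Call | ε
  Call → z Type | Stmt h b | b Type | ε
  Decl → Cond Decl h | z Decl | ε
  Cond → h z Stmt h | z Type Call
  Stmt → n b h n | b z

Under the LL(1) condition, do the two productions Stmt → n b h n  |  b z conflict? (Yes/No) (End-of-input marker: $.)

FIRST(n b h n) = { n } and FIRST(b z) = { b }.
The FIRST sets are disjoint and neither alternative is nullable — no conflict.

No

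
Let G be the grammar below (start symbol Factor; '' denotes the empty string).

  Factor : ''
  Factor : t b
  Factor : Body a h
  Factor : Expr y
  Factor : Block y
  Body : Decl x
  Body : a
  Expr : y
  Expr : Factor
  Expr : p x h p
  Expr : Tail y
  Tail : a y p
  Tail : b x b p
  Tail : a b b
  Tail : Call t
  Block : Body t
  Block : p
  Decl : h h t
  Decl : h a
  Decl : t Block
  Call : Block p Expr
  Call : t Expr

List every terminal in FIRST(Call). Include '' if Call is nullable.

{ a, h, p, t }

From Call : Block p Expr: add FIRST(Block) = { a, h, p, t }.
Call : t Expr contributes {t}.
Union: FIRST(Call) = { a, h, p, t }.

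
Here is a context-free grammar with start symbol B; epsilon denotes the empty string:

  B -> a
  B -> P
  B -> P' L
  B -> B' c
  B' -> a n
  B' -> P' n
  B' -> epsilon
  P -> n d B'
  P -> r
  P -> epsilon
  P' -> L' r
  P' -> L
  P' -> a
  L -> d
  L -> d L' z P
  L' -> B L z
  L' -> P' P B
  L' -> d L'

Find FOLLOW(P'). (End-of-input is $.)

{ a, c, d, n, r, z }

In B -> P' L: add FIRST(L) = { d }.
In B' -> P' n: add FIRST(n) = { n }.
In L' -> P' P B: add FIRST(P B)\{epsilon} = { a, c, d, n, r }.
  Since P B is nullable, also add FOLLOW(L') = { r, z }.
Union: FOLLOW(P') = { a, c, d, n, r, z }.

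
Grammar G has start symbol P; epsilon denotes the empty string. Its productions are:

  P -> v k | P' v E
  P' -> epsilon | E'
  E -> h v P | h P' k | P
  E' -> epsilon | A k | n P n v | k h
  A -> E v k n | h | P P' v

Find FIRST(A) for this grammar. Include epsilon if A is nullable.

{ h, k, n, v }

From A -> E v k n: add FIRST(E) = { h, k, n, v }.
A -> h contributes {h}.
From A -> P P' v: add FIRST(P) = { h, k, n, v }.
Union: FIRST(A) = { h, k, n, v }.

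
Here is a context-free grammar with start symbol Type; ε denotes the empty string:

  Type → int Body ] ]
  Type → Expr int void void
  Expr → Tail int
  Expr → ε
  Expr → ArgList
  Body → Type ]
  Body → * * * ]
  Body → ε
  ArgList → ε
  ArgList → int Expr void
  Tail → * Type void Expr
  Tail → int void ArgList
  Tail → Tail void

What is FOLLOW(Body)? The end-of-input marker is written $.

{ ] }

In Type → int Body ] ]: add FIRST(] ]) = { ] }.
Union: FOLLOW(Body) = { ] }.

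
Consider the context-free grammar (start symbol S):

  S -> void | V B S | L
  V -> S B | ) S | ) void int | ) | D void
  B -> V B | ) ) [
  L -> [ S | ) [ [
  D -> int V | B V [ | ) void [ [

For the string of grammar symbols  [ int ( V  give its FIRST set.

[ is a terminal; add {[} and stop.

{ [ }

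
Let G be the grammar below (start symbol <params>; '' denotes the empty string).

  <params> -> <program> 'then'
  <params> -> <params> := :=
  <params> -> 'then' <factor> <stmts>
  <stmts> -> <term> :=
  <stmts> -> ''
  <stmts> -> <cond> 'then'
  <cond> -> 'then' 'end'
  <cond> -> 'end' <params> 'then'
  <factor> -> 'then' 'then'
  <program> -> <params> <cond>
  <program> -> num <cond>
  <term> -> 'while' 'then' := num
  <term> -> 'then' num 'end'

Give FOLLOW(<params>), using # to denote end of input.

{ #, 'end', 'then', := }

<params> is the start symbol, so # ∈ FOLLOW(<params>).
In <params> -> <params> := :=: add FIRST(:= :=) = { := }.
In <cond> -> 'end' <params> 'then': add FIRST('then') = { 'then' }.
In <program> -> <params> <cond>: add FIRST(<cond>) = { 'end', 'then' }.
Union: FOLLOW(<params>) = { #, 'end', 'then', := }.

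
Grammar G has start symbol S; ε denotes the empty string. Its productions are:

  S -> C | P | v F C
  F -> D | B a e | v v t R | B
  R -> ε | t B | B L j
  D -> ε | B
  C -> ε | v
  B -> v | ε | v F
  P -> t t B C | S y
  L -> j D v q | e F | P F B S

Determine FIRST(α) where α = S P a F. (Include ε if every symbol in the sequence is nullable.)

{ t, v, y }

Add FIRST(S)\{ε} = { t, v, y }; S is nullable, continue.
Add FIRST(P) = { t, v, y }; P is not nullable, stop.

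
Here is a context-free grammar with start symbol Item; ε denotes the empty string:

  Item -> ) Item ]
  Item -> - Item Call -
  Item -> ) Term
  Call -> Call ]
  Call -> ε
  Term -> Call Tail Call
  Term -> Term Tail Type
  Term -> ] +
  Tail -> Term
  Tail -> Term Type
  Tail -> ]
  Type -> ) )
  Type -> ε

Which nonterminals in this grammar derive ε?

Directly nullable (have an ε-production): Call, Type.
No other nonterminal has a production whose RHS symbols are all nullable.

{ Call, Type }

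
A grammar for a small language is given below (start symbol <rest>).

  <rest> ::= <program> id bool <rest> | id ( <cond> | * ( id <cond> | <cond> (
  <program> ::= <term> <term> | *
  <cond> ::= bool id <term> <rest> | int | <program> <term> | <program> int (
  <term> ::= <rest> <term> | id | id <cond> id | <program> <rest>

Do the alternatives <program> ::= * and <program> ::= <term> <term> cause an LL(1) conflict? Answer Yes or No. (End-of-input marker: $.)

Yes

FIRST(*) = { * } and FIRST(<term> <term>) = { *, bool, id, int }.
Both contain *, so the two alternatives are not disjoint — LL(1) conflict.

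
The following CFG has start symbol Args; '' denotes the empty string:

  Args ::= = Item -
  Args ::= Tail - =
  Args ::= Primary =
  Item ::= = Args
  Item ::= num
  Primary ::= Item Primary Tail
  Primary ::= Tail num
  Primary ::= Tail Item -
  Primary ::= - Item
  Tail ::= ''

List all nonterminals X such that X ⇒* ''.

Directly nullable (have an ''-production): Tail.
No other nonterminal has a production whose RHS symbols are all nullable.

{ Tail }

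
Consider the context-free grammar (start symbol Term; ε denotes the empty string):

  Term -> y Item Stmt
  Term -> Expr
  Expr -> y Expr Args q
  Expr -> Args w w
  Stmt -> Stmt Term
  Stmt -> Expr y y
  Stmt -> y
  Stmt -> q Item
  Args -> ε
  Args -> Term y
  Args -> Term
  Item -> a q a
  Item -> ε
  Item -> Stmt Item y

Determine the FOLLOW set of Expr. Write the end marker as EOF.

In Term -> Expr: Expr is at the end, add FOLLOW(Term) = { EOF, a, q, w, y }.
In Expr -> y Expr Args q: add FIRST(Args q) = { q, w, y }.
In Stmt -> Expr y y: add FIRST(y y) = { y }.
Union: FOLLOW(Expr) = { EOF, a, q, w, y }.

{ EOF, a, q, w, y }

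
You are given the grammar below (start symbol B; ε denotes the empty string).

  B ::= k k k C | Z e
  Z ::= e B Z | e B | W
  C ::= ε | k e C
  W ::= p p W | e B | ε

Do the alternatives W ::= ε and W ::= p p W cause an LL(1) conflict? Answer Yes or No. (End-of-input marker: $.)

No

FIRST(ε) = { ε } and FIRST(p p W) = { p }.
The first is nullable but FOLLOW(W) = { e } is disjoint from FIRST of the second.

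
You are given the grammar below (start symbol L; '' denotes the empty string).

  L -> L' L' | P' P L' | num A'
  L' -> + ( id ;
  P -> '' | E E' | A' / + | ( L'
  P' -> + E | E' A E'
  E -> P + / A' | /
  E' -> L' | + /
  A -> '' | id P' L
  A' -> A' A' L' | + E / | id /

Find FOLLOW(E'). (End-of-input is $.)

In P -> E E': E' is at the end, add FOLLOW(P) = { + }.
In P' -> E' A E': add FIRST(A E') = { +, id }.
In P' -> E' A E': E' is at the end, add FOLLOW(P') = { (, +, /, id, num }.
Union: FOLLOW(E') = { (, +, /, id, num }.

{ (, +, /, id, num }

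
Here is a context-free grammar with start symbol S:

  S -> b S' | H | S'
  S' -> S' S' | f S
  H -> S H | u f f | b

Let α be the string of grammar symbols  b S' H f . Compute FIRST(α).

b is a terminal; add {b} and stop.

{ b }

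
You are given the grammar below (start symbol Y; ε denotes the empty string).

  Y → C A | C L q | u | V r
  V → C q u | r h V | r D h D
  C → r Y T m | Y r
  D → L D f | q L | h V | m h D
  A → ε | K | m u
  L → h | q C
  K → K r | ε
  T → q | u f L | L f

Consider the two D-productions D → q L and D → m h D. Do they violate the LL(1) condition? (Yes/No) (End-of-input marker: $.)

No

FIRST(q L) = { q } and FIRST(m h D) = { m }.
The FIRST sets are disjoint and neither alternative is nullable — no conflict.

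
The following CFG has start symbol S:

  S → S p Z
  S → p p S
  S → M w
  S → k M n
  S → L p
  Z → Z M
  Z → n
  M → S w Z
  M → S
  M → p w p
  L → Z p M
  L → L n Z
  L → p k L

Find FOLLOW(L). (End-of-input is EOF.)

{ n, p }

In S → L p: add FIRST(p) = { p }.
In L → L n Z: add FIRST(n Z) = { n }.
In L → p k L: L is at the end, add FOLLOW(L) = { n, p }.
Union: FOLLOW(L) = { n, p }.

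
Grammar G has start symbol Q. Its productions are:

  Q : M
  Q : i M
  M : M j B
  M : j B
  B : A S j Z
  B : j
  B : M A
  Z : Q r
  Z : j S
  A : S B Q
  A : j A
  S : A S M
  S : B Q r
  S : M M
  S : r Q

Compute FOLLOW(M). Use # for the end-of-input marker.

{ #, i, j, r }

In Q : M: M is at the end, add FOLLOW(Q) = { #, i, j, r }.
In Q : i M: M is at the end, add FOLLOW(Q) = { #, i, j, r }.
In M : M j B: add FIRST(j B) = { j }.
In B : M A: add FIRST(A) = { j, r }.
In S : A S M: M is at the end, add FOLLOW(S) = { #, i, j, r }.
In S : M M: add FIRST(M) = { j }.
In S : M M: M is at the end, add FOLLOW(S) = { #, i, j, r }.
Union: FOLLOW(M) = { #, i, j, r }.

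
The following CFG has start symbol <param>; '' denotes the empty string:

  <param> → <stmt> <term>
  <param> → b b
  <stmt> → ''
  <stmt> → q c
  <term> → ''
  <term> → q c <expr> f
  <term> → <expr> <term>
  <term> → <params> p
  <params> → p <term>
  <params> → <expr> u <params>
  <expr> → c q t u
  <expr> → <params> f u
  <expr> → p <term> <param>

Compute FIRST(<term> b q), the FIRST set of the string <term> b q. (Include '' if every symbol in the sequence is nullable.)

Add FIRST(<term>)\{''} = { c, p, q }; <term> is nullable, continue.
b is a terminal; add {b} and stop.

{ b, c, p, q }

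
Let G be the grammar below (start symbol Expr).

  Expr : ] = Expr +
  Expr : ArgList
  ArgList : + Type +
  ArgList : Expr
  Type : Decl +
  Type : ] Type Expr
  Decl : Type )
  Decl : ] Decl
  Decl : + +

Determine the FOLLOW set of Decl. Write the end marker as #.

{ + }

In Type : Decl +: add FIRST(+) = { + }.
In Decl : ] Decl: Decl is at the end, add FOLLOW(Decl) = { + }.
Union: FOLLOW(Decl) = { + }.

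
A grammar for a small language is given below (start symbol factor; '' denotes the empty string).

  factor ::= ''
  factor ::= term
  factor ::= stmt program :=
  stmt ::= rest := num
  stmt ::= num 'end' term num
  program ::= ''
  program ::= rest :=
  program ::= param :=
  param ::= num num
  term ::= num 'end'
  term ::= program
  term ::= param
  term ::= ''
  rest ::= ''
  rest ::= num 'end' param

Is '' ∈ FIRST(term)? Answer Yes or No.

term has an ''-production, so term ⇒ ''.

Yes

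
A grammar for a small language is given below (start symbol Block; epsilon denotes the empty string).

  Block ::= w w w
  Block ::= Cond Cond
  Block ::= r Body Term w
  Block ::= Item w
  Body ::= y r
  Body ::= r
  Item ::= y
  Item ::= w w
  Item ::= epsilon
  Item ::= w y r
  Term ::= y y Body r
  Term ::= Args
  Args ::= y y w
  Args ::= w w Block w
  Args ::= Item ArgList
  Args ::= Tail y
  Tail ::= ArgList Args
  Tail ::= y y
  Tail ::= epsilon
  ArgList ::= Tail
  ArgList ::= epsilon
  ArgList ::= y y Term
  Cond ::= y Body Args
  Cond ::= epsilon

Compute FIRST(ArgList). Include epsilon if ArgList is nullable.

From ArgList ::= Tail: add FIRST(Tail) = { w, y, epsilon } (including epsilon since Tail is nullable).
ArgList ::= epsilon contributes epsilon.
ArgList ::= y y Term contributes {y}.
Union: FIRST(ArgList) = { w, y, epsilon }.

{ w, y, epsilon }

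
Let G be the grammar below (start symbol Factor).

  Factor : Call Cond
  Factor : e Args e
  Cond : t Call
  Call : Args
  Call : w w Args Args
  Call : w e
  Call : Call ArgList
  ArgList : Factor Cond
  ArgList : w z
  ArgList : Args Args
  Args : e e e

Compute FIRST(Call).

From Call : Args: add FIRST(Args) = { e }.
Call : w w Args Args contributes {w}.
Call : w e contributes {w}.
From Call : Call ArgList: add FIRST(Call) = { e, w }.
Union: FIRST(Call) = { e, w }.

{ e, w }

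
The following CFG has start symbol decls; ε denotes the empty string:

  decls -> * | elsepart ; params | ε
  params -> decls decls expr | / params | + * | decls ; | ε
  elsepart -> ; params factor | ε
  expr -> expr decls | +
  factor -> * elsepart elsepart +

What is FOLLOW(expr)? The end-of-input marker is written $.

In params -> decls decls expr: expr is at the end, add FOLLOW(params) = { $, *, +, ; }.
In expr -> expr decls: add FIRST(decls)\{ε} = { *, ; }.
  Since decls is nullable, also add FOLLOW(expr) = { $, *, +, ; }.
Union: FOLLOW(expr) = { $, *, +, ; }.

{ $, *, +, ; }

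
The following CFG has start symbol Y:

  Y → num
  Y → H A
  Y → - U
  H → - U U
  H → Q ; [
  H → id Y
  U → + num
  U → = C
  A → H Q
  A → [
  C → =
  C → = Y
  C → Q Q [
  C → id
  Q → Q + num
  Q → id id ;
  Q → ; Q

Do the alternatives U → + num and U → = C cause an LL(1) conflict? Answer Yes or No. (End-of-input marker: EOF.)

No

FIRST(+ num) = { + } and FIRST(= C) = { = }.
The FIRST sets are disjoint and neither alternative is nullable — no conflict.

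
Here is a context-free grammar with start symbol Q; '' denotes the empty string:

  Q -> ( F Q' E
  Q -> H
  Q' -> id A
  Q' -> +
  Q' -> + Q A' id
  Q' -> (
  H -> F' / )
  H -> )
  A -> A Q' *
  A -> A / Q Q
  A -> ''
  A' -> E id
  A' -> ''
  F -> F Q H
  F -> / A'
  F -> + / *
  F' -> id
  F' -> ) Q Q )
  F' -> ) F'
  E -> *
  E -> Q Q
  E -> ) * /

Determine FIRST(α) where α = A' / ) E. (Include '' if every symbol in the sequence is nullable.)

{ (, ), *, /, id }

Add FIRST(A')\{''} = { (, ), *, id }; A' is nullable, continue.
/ is a terminal; add {/} and stop.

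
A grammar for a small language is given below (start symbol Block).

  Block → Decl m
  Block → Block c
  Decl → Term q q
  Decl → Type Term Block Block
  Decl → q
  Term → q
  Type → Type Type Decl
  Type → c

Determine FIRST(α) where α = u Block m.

u is a terminal; add {u} and stop.

{ u }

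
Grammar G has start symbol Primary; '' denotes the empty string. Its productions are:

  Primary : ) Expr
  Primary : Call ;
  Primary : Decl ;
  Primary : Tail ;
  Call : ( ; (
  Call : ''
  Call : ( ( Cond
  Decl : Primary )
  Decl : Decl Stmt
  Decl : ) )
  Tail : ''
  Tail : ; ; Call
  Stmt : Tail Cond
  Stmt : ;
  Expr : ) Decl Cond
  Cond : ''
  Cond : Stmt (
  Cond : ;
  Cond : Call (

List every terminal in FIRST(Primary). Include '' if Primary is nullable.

Primary : ) Expr contributes {)}.
From Primary : Call ;: Call nullable, take FIRST(Call) ∪ {;} = { (, ; }.
From Primary : Decl ;: add FIRST(Decl) = { (, ), ; }.
From Primary : Tail ;: Tail nullable, take FIRST(Tail) ∪ {;} = { ; }.
Union: FIRST(Primary) = { (, ), ; }.

{ (, ), ; }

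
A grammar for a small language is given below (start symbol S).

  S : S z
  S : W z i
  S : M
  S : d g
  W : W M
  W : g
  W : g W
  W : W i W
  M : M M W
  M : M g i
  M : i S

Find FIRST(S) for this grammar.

From S : S z: add FIRST(S) = { d, g, i }.
From S : W z i: add FIRST(W) = { g }.
From S : M: add FIRST(M) = { i }.
S : d g contributes {d}.
Union: FIRST(S) = { d, g, i }.

{ d, g, i }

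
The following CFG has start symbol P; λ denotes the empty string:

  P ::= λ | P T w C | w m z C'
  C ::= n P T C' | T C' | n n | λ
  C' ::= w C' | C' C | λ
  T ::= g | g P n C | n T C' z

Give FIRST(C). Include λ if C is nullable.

{ g, n, λ }

C ::= n P T C' contributes {n}.
From C ::= T C': add FIRST(T) = { g, n }.
C ::= n n contributes {n}.
C ::= λ contributes λ.
Union: FIRST(C) = { g, n, λ }.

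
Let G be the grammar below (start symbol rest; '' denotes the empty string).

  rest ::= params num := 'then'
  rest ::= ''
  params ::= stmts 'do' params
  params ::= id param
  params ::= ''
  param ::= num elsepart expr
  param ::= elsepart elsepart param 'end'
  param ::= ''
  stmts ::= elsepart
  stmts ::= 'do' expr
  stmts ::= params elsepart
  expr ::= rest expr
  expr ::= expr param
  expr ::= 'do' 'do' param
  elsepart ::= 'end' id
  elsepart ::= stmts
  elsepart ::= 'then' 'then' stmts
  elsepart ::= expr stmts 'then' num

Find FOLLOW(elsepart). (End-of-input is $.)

In param ::= num elsepart expr: add FIRST(expr) = { 'do', 'end', 'then', id, num }.
In param ::= elsepart elsepart param 'end': add FIRST(elsepart param 'end') = { 'do', 'end', 'then', id, num }.
In param ::= elsepart elsepart param 'end': add FIRST(param 'end') = { 'do', 'end', 'then', id, num }.
In stmts ::= elsepart: elsepart is at the end, add FOLLOW(stmts) = { 'do', 'end', 'then', id, num }.
In stmts ::= params elsepart: elsepart is at the end, add FOLLOW(stmts) = { 'do', 'end', 'then', id, num }.
Union: FOLLOW(elsepart) = { 'do', 'end', 'then', id, num }.

{ 'do', 'end', 'then', id, num }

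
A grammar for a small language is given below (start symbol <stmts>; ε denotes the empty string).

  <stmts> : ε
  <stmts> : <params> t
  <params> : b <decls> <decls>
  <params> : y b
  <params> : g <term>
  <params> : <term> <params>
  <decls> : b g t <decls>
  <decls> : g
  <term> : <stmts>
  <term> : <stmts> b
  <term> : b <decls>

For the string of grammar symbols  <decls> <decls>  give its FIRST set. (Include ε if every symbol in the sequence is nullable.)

{ b, g }

Add FIRST(<decls>) = { b, g }; <decls> is not nullable, stop.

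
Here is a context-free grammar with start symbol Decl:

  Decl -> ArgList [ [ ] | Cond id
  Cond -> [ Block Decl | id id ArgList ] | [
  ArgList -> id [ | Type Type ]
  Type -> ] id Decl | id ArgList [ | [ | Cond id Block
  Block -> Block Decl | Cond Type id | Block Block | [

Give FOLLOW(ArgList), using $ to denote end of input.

{ [, ] }

In Decl -> ArgList [ [ ]: add FIRST([ [ ]) = { [ }.
In Cond -> id id ArgList ]: add FIRST(]) = { ] }.
In Type -> id ArgList [: add FIRST([) = { [ }.
Union: FOLLOW(ArgList) = { [, ] }.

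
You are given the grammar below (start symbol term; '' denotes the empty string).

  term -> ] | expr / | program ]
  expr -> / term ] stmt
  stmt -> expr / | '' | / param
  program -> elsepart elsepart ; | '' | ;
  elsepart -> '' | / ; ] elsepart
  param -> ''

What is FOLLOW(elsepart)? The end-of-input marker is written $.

In program -> elsepart elsepart ;: add FIRST(elsepart ;) = { /, ; }.
In program -> elsepart elsepart ;: add FIRST(;) = { ; }.
In elsepart -> / ; ] elsepart: elsepart is at the end, add FOLLOW(elsepart) = { /, ; }.
Union: FOLLOW(elsepart) = { /, ; }.

{ /, ; }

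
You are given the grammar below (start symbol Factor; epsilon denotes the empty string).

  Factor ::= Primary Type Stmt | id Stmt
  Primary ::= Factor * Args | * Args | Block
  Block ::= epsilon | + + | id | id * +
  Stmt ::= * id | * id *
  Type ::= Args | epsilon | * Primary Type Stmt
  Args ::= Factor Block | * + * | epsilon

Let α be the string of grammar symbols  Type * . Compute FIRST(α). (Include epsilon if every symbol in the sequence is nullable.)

{ *, +, id }

Add FIRST(Type)\{epsilon} = { *, +, id }; Type is nullable, continue.
* is a terminal; add {*} and stop.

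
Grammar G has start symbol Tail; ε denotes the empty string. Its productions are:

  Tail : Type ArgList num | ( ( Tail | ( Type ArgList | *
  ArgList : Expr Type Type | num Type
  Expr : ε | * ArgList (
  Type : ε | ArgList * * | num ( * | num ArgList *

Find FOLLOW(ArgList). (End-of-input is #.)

In Tail : Type ArgList num: add FIRST(num) = { num }.
In Tail : ( Type ArgList: ArgList is at the end, add FOLLOW(Tail) = { # }.
In Expr : * ArgList (: add FIRST(() = { ( }.
In Type : ArgList * *: add FIRST(* *) = { * }.
In Type : num ArgList *: add FIRST(*) = { * }.
Union: FOLLOW(ArgList) = { #, (, *, num }.

{ #, (, *, num }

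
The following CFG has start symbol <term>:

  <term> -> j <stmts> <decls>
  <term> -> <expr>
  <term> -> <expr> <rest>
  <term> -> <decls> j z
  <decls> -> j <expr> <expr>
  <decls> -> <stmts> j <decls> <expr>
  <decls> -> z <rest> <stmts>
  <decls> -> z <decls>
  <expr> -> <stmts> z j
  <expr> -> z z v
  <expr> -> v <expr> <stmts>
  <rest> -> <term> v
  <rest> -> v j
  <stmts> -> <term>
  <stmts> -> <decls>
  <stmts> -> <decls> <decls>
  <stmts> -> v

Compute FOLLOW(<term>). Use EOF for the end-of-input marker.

<term> is the start symbol, so EOF ∈ FOLLOW(<term>).
In <rest> -> <term> v: add FIRST(v) = { v }.
In <stmts> -> <term>: <term> is at the end, add FOLLOW(<stmts>) = { EOF, j, v, z }.
Union: FOLLOW(<term>) = { EOF, j, v, z }.

{ EOF, j, v, z }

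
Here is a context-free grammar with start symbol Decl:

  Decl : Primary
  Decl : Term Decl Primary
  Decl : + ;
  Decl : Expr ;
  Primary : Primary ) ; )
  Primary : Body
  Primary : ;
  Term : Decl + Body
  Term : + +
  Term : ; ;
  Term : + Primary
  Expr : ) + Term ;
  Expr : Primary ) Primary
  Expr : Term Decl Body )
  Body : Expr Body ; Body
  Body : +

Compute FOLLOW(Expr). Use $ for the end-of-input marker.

In Decl : Expr ;: add FIRST(;) = { ; }.
In Body : Expr Body ; Body: add FIRST(Body ; Body) = { ), +, ; }.
Union: FOLLOW(Expr) = { ), +, ; }.

{ ), +, ; }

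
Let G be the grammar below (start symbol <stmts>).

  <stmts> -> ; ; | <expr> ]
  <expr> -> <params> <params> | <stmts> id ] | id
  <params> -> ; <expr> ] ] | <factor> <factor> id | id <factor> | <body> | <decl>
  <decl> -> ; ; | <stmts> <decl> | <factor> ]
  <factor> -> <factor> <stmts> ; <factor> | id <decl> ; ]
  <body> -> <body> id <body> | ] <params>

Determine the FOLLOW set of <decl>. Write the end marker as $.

{ ;, ], id }

In <params> -> <decl>: <decl> is at the end, add FOLLOW(<params>) = { ;, ], id }.
In <decl> -> <stmts> <decl>: <decl> is at the end, add FOLLOW(<decl>) = { ;, ], id }.
In <factor> -> id <decl> ; ]: add FIRST(; ]) = { ; }.
Union: FOLLOW(<decl>) = { ;, ], id }.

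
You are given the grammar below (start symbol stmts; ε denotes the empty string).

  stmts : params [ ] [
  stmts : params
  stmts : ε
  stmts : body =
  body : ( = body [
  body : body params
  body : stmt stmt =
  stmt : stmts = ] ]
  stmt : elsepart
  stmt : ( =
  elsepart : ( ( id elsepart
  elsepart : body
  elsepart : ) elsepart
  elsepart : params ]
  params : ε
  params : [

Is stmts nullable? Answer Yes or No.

Yes

stmts has an ε-production, so stmts ⇒ ε.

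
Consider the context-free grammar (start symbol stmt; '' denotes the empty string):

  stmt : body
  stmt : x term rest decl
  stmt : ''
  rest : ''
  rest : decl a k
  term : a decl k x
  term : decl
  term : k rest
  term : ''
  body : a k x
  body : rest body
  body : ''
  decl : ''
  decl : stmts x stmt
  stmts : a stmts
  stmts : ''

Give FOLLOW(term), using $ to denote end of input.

In stmt : x term rest decl: add FIRST(rest decl)\{''} = { a, x }.
  Since rest decl is nullable, also add FOLLOW(stmt) = { $, a, k, x }.
Union: FOLLOW(term) = { $, a, k, x }.

{ $, a, k, x }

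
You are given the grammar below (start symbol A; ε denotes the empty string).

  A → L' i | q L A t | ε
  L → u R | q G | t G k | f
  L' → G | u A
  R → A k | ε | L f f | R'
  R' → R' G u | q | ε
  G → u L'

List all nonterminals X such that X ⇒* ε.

{ A, R, R' }

Directly nullable (have an ε-production): A, R, R'.
No other nonterminal has a production whose RHS symbols are all nullable.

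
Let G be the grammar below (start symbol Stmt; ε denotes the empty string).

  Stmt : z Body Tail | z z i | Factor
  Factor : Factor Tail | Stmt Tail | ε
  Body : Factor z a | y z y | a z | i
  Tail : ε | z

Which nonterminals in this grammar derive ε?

{ Factor, Stmt, Tail }

Directly nullable (have an ε-production): Factor, Tail.
Stmt : Factor with every symbol nullable, so Stmt is nullable.
No other nonterminal has a production whose RHS symbols are all nullable.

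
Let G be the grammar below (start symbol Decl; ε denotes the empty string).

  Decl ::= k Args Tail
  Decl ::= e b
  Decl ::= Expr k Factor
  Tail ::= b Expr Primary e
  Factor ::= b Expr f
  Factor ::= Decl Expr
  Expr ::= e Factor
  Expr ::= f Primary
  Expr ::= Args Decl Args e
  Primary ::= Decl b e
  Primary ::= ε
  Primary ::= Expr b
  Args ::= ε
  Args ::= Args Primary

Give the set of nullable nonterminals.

{ Args, Primary }

Directly nullable (have an ε-production): Primary, Args.
No other nonterminal has a production whose RHS symbols are all nullable.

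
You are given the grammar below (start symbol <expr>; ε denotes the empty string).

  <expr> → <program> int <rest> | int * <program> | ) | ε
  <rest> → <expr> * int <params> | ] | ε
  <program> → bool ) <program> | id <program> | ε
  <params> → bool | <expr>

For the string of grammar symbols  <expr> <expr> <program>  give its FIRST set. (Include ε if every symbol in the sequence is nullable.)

{ ), bool, id, int, ε }

Add FIRST(<expr>)\{ε} = { ), bool, id, int }; <expr> is nullable, continue.
Add FIRST(<expr>)\{ε} = { ), bool, id, int }; <expr> is nullable, continue.
Add FIRST(<program>)\{ε} = { bool, id }; <program> is nullable, continue.
Every symbol is nullable, so include ε.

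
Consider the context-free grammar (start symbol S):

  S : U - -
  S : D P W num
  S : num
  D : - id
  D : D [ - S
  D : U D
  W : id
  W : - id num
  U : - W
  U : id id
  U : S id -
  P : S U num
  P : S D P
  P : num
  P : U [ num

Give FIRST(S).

{ -, id, num }

From S : U - -: add FIRST(U) = { -, id, num }.
From S : D P W num: add FIRST(D) = { -, id, num }.
S : num contributes {num}.
Union: FIRST(S) = { -, id, num }.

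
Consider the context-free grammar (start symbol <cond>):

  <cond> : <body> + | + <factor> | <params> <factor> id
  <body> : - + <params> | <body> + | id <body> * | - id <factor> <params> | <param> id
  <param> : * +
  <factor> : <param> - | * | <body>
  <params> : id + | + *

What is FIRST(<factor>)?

{ *, -, id }

From <factor> : <param> -: add FIRST(<param>) = { * }.
<factor> : * contributes {*}.
From <factor> : <body>: add FIRST(<body>) = { *, -, id }.
Union: FIRST(<factor>) = { *, -, id }.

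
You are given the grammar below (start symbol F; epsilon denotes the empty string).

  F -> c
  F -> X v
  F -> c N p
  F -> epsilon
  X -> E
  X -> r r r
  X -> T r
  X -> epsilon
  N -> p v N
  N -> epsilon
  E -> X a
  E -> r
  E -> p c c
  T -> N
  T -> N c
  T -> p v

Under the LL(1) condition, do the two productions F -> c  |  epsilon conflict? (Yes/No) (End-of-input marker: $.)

No

FIRST(c) = { c } and FIRST(epsilon) = { epsilon }.
The second is nullable but FOLLOW(F) = { $ } is disjoint from FIRST of the first.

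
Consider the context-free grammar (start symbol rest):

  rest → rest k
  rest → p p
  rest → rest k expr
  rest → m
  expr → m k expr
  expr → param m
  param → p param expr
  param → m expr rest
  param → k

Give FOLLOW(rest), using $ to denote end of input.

rest is the start symbol, so $ ∈ FOLLOW(rest).
In rest → rest k: add FIRST(k) = { k }.
In rest → rest k expr: add FIRST(k expr) = { k }.
In param → m expr rest: rest is at the end, add FOLLOW(param) = { k, m, p }.
Union: FOLLOW(rest) = { $, k, m, p }.

{ $, k, m, p }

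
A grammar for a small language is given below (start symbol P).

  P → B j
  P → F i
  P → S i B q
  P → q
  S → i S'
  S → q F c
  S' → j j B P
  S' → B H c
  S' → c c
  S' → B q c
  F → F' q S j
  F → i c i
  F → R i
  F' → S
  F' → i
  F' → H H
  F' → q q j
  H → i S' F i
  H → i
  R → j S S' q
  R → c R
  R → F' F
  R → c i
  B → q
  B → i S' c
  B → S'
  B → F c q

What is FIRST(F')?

{ i, q }

From F' → S: add FIRST(S) = { i, q }.
F' → i contributes {i}.
From F' → H H: add FIRST(H) = { i }.
F' → q q j contributes {q}.
Union: FIRST(F') = { i, q }.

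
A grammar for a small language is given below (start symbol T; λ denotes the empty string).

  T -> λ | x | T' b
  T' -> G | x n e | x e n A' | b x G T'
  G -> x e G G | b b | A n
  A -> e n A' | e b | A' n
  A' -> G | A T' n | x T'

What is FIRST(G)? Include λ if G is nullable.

{ b, e, x }

G -> x e G G contributes {x}.
G -> b b contributes {b}.
From G -> A n: add FIRST(A) = { b, e, x }.
Union: FIRST(G) = { b, e, x }.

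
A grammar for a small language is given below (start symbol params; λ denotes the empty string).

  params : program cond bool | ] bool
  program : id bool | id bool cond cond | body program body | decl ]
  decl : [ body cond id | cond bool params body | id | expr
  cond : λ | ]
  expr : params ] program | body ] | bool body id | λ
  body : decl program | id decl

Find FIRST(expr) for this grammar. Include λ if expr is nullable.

{ [, ], bool, id, λ }

From expr : params ] program: add FIRST(params) = { [, ], bool, id }.
From expr : body ]: add FIRST(body) = { [, ], bool, id }.
expr : bool body id contributes {bool}.
expr : λ contributes λ.
Union: FIRST(expr) = { [, ], bool, id, λ }.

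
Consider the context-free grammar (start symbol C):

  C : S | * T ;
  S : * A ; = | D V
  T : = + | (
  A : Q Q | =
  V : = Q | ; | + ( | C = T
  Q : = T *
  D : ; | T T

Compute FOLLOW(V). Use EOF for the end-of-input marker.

{ EOF, = }

In S : D V: V is at the end, add FOLLOW(S) = { EOF, = }.
Union: FOLLOW(V) = { EOF, = }.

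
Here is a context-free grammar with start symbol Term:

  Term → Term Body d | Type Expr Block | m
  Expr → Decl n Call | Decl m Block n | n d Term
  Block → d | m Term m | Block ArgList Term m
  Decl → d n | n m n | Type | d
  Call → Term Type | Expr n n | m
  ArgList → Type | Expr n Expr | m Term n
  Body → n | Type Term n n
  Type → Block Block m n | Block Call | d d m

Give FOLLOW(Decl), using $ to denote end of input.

In Expr → Decl n Call: add FIRST(n Call) = { n }.
In Expr → Decl m Block n: add FIRST(m Block n) = { m }.
Union: FOLLOW(Decl) = { m, n }.

{ m, n }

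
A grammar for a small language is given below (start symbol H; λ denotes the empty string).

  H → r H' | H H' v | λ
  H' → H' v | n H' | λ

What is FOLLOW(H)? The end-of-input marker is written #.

H is the start symbol, so # ∈ FOLLOW(H).
In H → H H' v: add FIRST(H' v) = { n, v }.
Union: FOLLOW(H) = { #, n, v }.

{ #, n, v }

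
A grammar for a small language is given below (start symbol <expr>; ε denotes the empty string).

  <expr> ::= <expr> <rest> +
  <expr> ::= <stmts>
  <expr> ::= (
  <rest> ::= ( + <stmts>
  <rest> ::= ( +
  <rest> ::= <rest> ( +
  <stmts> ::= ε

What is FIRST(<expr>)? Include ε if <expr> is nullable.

{ (, ε }

From <expr> ::= <expr> <rest> +: <expr> nullable, take FIRST(<expr>) ∪ FIRST(<rest>) = { ( }.
From <expr> ::= <stmts>: add FIRST(<stmts>) = { ε } (including ε since <stmts> is nullable).
<expr> ::= ( contributes {(}.
Union: FIRST(<expr>) = { (, ε }.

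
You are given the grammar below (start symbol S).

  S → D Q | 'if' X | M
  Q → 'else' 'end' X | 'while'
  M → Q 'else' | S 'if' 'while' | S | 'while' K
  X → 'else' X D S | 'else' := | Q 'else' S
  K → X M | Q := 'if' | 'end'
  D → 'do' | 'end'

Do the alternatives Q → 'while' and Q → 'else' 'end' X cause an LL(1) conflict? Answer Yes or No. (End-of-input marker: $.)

No

FIRST('while') = { 'while' } and FIRST('else' 'end' X) = { 'else' }.
The FIRST sets are disjoint and neither alternative is nullable — no conflict.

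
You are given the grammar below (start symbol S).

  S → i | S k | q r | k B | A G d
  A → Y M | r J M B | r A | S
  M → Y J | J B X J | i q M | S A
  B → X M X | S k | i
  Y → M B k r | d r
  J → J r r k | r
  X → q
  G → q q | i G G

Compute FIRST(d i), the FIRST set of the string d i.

{ d }

d is a terminal; add {d} and stop.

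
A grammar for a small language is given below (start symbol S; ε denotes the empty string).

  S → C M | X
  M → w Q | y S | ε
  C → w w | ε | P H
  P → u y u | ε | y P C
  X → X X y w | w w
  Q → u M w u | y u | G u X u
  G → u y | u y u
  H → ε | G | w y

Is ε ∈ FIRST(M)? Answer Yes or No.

Yes

M has an ε-production, so M ⇒ ε.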